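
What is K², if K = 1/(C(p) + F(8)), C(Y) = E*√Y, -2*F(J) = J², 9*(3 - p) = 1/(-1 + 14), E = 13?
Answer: 9/(-96 + 5*√182)² ≈ 0.011044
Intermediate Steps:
p = 350/117 (p = 3 - 1/(9*(-1 + 14)) = 3 - ⅑/13 = 3 - ⅑*1/13 = 3 - 1/117 = 350/117 ≈ 2.9915)
F(J) = -J²/2
C(Y) = 13*√Y
K = 1/(-32 + 5*√182/3) (K = 1/(13*√(350/117) - ½*8²) = 1/(13*(5*√182/39) - ½*64) = 1/(5*√182/3 - 32) = 1/(-32 + 5*√182/3) ≈ -0.10509)
K² = (-144/2333 - 15*√182/4666)²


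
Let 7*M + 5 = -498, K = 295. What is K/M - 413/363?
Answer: -957334/182589 ≈ -5.2431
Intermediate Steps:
M = -503/7 (M = -5/7 + (⅐)*(-498) = -5/7 - 498/7 = -503/7 ≈ -71.857)
K/M - 413/363 = 295/(-503/7) - 413/363 = 295*(-7/503) - 413*1/363 = -2065/503 - 413/363 = -957334/182589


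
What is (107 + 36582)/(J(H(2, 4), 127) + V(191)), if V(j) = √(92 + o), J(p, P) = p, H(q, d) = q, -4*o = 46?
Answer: -146756/153 + 36689*√322/153 ≈ 3343.8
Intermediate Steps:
o = -23/2 (o = -¼*46 = -23/2 ≈ -11.500)
V(j) = √322/2 (V(j) = √(92 - 23/2) = √(161/2) = √322/2)
(107 + 36582)/(J(H(2, 4), 127) + V(191)) = (107 + 36582)/(2 + √322/2) = 36689/(2 + √322/2)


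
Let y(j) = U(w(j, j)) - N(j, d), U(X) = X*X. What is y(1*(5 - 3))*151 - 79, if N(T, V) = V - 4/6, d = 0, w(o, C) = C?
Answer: 1877/3 ≈ 625.67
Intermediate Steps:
N(T, V) = -2/3 + V (N(T, V) = V - 4*1/6 = V - 2/3 = -2/3 + V)
U(X) = X**2
y(j) = 2/3 + j**2 (y(j) = j**2 - (-2/3 + 0) = j**2 - 1*(-2/3) = j**2 + 2/3 = 2/3 + j**2)
y(1*(5 - 3))*151 - 79 = (2/3 + (1*(5 - 3))**2)*151 - 79 = (2/3 + (1*2)**2)*151 - 79 = (2/3 + 2**2)*151 - 79 = (2/3 + 4)*151 - 79 = (14/3)*151 - 79 = 2114/3 - 79 = 1877/3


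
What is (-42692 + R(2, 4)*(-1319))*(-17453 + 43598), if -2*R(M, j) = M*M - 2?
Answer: -1081697085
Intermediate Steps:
R(M, j) = 1 - M**2/2 (R(M, j) = -(M*M - 2)/2 = -(M**2 - 2)/2 = -(-2 + M**2)/2 = 1 - M**2/2)
(-42692 + R(2, 4)*(-1319))*(-17453 + 43598) = (-42692 + (1 - 1/2*2**2)*(-1319))*(-17453 + 43598) = (-42692 + (1 - 1/2*4)*(-1319))*26145 = (-42692 + (1 - 2)*(-1319))*26145 = (-42692 - 1*(-1319))*26145 = (-42692 + 1319)*26145 = -41373*26145 = -1081697085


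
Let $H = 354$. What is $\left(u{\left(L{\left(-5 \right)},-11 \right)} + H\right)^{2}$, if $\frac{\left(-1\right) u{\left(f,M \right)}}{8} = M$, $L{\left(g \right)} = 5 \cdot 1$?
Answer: $195364$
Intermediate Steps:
$L{\left(g \right)} = 5$
$u{\left(f,M \right)} = - 8 M$
$\left(u{\left(L{\left(-5 \right)},-11 \right)} + H\right)^{2} = \left(\left(-8\right) \left(-11\right) + 354\right)^{2} = \left(88 + 354\right)^{2} = 442^{2} = 195364$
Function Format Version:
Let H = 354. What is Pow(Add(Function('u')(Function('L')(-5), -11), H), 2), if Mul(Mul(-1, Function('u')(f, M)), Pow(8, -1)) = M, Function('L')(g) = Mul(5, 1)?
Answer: 195364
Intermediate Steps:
Function('L')(g) = 5
Function('u')(f, M) = Mul(-8, M)
Pow(Add(Function('u')(Function('L')(-5), -11), H), 2) = Pow(Add(Mul(-8, -11), 354), 2) = Pow(Add(88, 354), 2) = Pow(442, 2) = 195364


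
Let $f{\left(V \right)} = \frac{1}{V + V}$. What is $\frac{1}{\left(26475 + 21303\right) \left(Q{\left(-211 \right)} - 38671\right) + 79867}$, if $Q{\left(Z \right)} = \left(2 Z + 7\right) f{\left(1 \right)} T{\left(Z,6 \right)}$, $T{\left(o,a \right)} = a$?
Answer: $- \frac{1}{1907026781} \approx -5.2438 \cdot 10^{-10}$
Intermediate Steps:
$f{\left(V \right)} = \frac{1}{2 V}$
$Q{\left(Z \right)} = 21 + 6 Z$ ($Q{\left(Z \right)} = \left(2 Z + 7\right) \frac{1}{2 \cdot 1} \cdot 6 = \left(7 + 2 Z\right) \frac{1}{2} \cdot 1 \cdot 6 = \left(7 + 2 Z\right) \frac{1}{2} \cdot 6 = \left(\frac{7}{2} + Z\right) 6 = 21 + 6 Z$)
$\frac{1}{\left(26475 + 21303\right) \left(Q{\left(-211 \right)} - 38671\right) + 79867} = \frac{1}{\left(26475 + 21303\right) \left(\left(21 + 6 \left(-211\right)\right) - 38671\right) + 79867} = \frac{1}{47778 \left(\left(21 - 1266\right) - 38671\right) + 79867} = \frac{1}{47778 \left(-1245 - 38671\right) + 79867} = \frac{1}{47778 \left(-39916\right) + 79867} = \frac{1}{-1907106648 + 79867} = \frac{1}{-1907026781} = - \frac{1}{1907026781}$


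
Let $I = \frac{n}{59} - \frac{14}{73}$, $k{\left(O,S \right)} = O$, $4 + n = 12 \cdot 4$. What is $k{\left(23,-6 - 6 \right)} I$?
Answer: $\frac{54878}{4307} \approx 12.742$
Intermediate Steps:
$n = 44$ ($n = -4 + 12 \cdot 4 = -4 + 48 = 44$)
$I = \frac{2386}{4307}$ ($I = \frac{44}{59} - \frac{14}{73} = \frac{2386}{4307} \approx 0.55398$)
$k{\left(23,-6 - 6 \right)} I = 23 \cdot \frac{2386}{4307} = \frac{54878}{4307}$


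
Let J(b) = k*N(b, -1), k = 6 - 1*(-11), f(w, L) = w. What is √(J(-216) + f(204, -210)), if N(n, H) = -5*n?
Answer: 2*√4641 ≈ 136.25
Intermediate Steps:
k = 17 (k = 6 + 11 = 17)
J(b) = -85*b (J(b) = 17*(-5*b) = -85*b)
√(J(-216) + f(204, -210)) = √(-85*(-216) + 204) = √(18360 + 204) = √18564 = 2*√4641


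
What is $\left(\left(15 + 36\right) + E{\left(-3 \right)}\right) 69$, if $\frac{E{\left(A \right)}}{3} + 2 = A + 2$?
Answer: $2898$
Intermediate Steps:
$E{\left(A \right)} = 3 A$ ($E{\left(A \right)} = -6 + 3 \left(A + 2\right) = -6 + 3 \left(2 + A\right) = -6 + \left(6 + 3 A\right) = 3 A$)
$\left(\left(15 + 36\right) + E{\left(-3 \right)}\right) 69 = \left(\left(15 + 36\right) + 3 \left(-3\right)\right) 69 = \left(51 - 9\right) 69 = 42 \cdot 69 = 2898$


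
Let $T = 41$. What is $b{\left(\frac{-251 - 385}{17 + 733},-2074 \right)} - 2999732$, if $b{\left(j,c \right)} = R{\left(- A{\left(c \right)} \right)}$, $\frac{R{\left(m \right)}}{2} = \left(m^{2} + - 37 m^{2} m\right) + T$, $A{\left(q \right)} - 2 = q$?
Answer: $-658259729634$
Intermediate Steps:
$A{\left(q \right)} = 2 + q$
$R{\left(m \right)} = 82 - 74 m^{3} + 2 m^{2}$ ($R{\left(m \right)} = 2 \left(\left(m^{2} + - 37 m^{2} m\right) + 41\right) = 2 \left(\left(m^{2} - 37 m^{3}\right) + 41\right) = 2 \left(41 + m^{2} - 37 m^{3}\right) = 82 - 74 m^{3} + 2 m^{2}$)
$b{\left(j,c \right)} = 82 - 74 \left(-2 - c\right)^{3} + 2 \left(-2 - c\right)^{2}$ ($b{\left(j,c \right)} = 82 - 74 \left(- (2 + c)\right)^{3} + 2 \left(- (2 + c)\right)^{2} = 82 - 74 \left(-2 - c\right)^{3} + 2 \left(-2 - c\right)^{2}$)
$b{\left(\frac{-251 - 385}{17 + 733},-2074 \right)} - 2999732 = \left(82 + 2 \left(2 - 2074\right)^{2} + 74 \left(2 - 2074\right)^{3}\right) - 2999732 = \left(82 + 2 \left(-2072\right)^{2} + 74 \left(-2072\right)^{3}\right) - 2999732 = \left(82 + 2 \cdot 4293184 + 74 \left(-8895477248\right)\right) - 2999732 = \left(82 + 8586368 - 658265316352\right) - 2999732 = -658256729902 - 2999732 = -658259729634$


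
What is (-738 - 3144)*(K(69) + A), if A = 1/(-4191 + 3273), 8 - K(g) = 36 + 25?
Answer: 31479785/153 ≈ 2.0575e+5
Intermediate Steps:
K(g) = -53 (K(g) = 8 - (36 + 25) = 8 - 1*61 = 8 - 61 = -53)
A = -1/918 (A = 1/(-918) = -1/918 ≈ -0.0010893)
(-738 - 3144)*(K(69) + A) = (-738 - 3144)*(-53 - 1/918) = -3882*(-48655/918) = 31479785/153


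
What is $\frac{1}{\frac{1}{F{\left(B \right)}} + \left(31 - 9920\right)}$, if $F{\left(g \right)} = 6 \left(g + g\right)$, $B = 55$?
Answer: $- \frac{660}{6526739} \approx -0.00010112$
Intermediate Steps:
$F{\left(g \right)} = 12 g$ ($F{\left(g \right)} = 6 \cdot 2 g = 12 g$)
$\frac{1}{\frac{1}{F{\left(B \right)}} + \left(31 - 9920\right)} = \frac{1}{\frac{1}{12 \cdot 55} + \left(31 - 9920\right)} = \frac{1}{\frac{1}{660} + \left(31 - 9920\right)} = \frac{1}{\frac{1}{660} - 9889} = \frac{1}{- \frac{6526739}{660}} = - \frac{660}{6526739}$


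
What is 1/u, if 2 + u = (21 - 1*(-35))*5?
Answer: 1/278 ≈ 0.0035971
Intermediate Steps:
u = 278 (u = -2 + (21 - 1*(-35))*5 = -2 + (21 + 35)*5 = -2 + 56*5 = -2 + 280 = 278)
1/u = 1/278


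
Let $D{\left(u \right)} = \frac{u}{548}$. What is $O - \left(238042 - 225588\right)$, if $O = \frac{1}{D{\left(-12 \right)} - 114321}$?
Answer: $- \frac{195054299057}{15661980} \approx -12454.0$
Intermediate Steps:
$D{\left(u \right)} = \frac{u}{548}$ ($D{\left(u \right)} = u \frac{1}{548} = \frac{u}{548}$)
$O = - \frac{137}{15661980}$ ($O = \frac{1}{\frac{1}{548} \left(-12\right) - 114321} = \frac{1}{- \frac{3}{137} - 114321} = \frac{1}{- \frac{15661980}{137}} = - \frac{137}{15661980} \approx -8.7473 \cdot 10^{-6}$)
$O - \left(238042 - 225588\right) = - \frac{137}{15661980} - \left(238042 - 225588\right) = - \frac{137}{15661980} - 12454 = - \frac{195054299057}{15661980}$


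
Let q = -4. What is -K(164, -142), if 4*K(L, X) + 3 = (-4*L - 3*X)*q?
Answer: -917/4 ≈ -229.25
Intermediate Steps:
K(L, X) = -3/4 + 3*X + 4*L (K(L, X) = -3/4 + ((-4*L - 3*X)*(-4))/4 = -3/4 + (12*X + 16*L)/4 = -3/4 + (3*X + 4*L) = -3/4 + 3*X + 4*L)
-K(164, -142) = -(-3/4 + 3*(-142) + 4*164) = -(-3/4 - 426 + 656) = -1*917/4 = -917/4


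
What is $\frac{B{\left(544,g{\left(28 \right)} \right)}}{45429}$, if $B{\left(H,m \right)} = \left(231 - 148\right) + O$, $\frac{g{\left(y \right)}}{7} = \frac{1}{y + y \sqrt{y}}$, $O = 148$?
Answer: $\frac{77}{15143} \approx 0.0050849$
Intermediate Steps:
$g{\left(y \right)} = \frac{7}{y + y^{\frac{3}{2}}}$ ($g{\left(y \right)} = \frac{7}{y + y \sqrt{y}} = \frac{7}{y + y^{\frac{3}{2}}}$)
$B{\left(H,m \right)} = 231$ ($B{\left(H,m \right)} = \left(231 - 148\right) + 148 = 83 + 148 = 231$)
$\frac{B{\left(544,g{\left(28 \right)} \right)}}{45429} = \frac{231}{45429} = 231 \cdot \frac{1}{45429} = \frac{77}{15143}$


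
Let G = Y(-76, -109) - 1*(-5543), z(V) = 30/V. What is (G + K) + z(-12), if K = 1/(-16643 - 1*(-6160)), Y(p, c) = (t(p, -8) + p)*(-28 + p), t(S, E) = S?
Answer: 447592649/20966 ≈ 21349.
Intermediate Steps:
Y(p, c) = 2*p*(-28 + p) (Y(p, c) = (p + p)*(-28 + p) = (2*p)*(-28 + p) = 2*p*(-28 + p))
K = -1/10483 (K = 1/(-16643 + 6160) = 1/(-10483) = -1/10483 ≈ -9.5393e-5)
G = 21351 (G = 2*(-76)*(-28 - 76) - 1*(-5543) = 2*(-76)*(-104) + 5543 = 15808 + 5543 = 21351)
(G + K) + z(-12) = (21351 - 1/10483) + 30/(-12) = 223822532/10483 + 30*(-1/12) = 223822532/10483 - 5/2 = 447592649/20966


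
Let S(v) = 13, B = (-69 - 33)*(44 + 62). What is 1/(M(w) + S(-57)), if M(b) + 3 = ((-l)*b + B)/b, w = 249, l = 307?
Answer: -83/28255 ≈ -0.0029375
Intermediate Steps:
B = -10812 (B = -102*106 = -10812)
M(b) = -3 + (-10812 - 307*b)/b (M(b) = -3 + ((-1*307)*b - 10812)/b = -3 + (-307*b - 10812)/b = -3 + (-10812 - 307*b)/b)
1/(M(w) + S(-57)) = 1/((-310 - 10812/249) + 13) = 1/((-310 - 10812*1/249) + 13) = 1/((-310 - 3604/83) + 13) = 1/(-29334/83 + 13) = 1/(-28255/83) = -83/28255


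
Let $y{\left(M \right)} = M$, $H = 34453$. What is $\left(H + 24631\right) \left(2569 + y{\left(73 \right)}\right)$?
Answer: $156099928$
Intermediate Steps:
$\left(H + 24631\right) \left(2569 + y{\left(73 \right)}\right) = \left(34453 + 24631\right) \left(2569 + 73\right) = 59084 \cdot 2642 = 156099928$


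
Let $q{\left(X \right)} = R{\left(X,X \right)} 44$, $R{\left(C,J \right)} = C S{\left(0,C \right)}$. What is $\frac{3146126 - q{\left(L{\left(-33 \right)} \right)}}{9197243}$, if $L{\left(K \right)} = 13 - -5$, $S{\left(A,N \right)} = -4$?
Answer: $\frac{3149294}{9197243} \approx 0.34242$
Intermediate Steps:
$L{\left(K \right)} = 18$ ($L{\left(K \right)} = 13 + 5 = 18$)
$R{\left(C,J \right)} = - 4 C$ ($R{\left(C,J \right)} = C \left(-4\right) = - 4 C$)
$q{\left(X \right)} = - 176 X$ ($q{\left(X \right)} = - 4 X 44 = - 176 X$)
$\frac{3146126 - q{\left(L{\left(-33 \right)} \right)}}{9197243} = \frac{3146126 - \left(-176\right) 18}{9197243} = \left(3146126 - -3168\right) \frac{1}{9197243} = \left(3146126 + 3168\right) \frac{1}{9197243} = 3149294 \cdot \frac{1}{9197243} = \frac{3149294}{9197243}$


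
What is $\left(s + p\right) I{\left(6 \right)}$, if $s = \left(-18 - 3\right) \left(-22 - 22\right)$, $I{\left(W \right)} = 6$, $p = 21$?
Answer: $5670$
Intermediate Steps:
$s = 924$ ($s = \left(-21\right) \left(-44\right) = 924$)
$\left(s + p\right) I{\left(6 \right)} = \left(924 + 21\right) 6 = 945 \cdot 6 = 5670$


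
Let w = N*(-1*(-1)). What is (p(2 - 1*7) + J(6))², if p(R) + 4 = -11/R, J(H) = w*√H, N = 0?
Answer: 81/25 ≈ 3.2400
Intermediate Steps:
w = 0 (w = 0*(-1*(-1)) = 0*1 = 0)
J(H) = 0 (J(H) = 0*√H = 0)
p(R) = -4 - 11/R
(p(2 - 1*7) + J(6))² = ((-4 - 11/(2 - 1*7)) + 0)² = ((-4 - 11/(2 - 7)) + 0)² = ((-4 - 11/(-5)) + 0)² = ((-4 - 11*(-⅕)) + 0)² = ((-4 + 11/5) + 0)² = (-9/5 + 0)² = (-9/5)² = 81/25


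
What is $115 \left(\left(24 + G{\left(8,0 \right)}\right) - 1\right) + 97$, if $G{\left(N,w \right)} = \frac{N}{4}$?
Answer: $2972$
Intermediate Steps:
$G{\left(N,w \right)} = \frac{N}{4}$ ($G{\left(N,w \right)} = N \frac{1}{4} = \frac{N}{4}$)
$115 \left(\left(24 + G{\left(8,0 \right)}\right) - 1\right) + 97 = 115 \left(\left(24 + \frac{1}{4} \cdot 8\right) - 1\right) + 97 = 115 \left(\left(24 + 2\right) - 1\right) + 97 = 115 \left(26 - 1\right) + 97 = 115 \cdot 25 + 97 = 2875 + 97 = 2972$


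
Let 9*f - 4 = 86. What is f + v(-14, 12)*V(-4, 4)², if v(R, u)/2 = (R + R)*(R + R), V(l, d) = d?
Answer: 25098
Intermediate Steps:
f = 10 (f = 4/9 + (⅑)*86 = 4/9 + 86/9 = 10)
v(R, u) = 8*R² (v(R, u) = 2*((R + R)*(R + R)) = 2*((2*R)*(2*R)) = 2*(4*R²) = 8*R²)
f + v(-14, 12)*V(-4, 4)² = 10 + (8*(-14)²)*4² = 10 + (8*196)*16 = 10 + 1568*16 = 10 + 25088 = 25098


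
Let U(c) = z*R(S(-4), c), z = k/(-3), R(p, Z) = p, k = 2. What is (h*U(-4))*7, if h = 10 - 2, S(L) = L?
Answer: 448/3 ≈ 149.33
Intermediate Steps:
z = -2/3 (z = 2/(-3) = 2*(-1/3) = -2/3 ≈ -0.66667)
h = 8
U(c) = 8/3 (U(c) = -2/3*(-4) = 8/3)
(h*U(-4))*7 = (8*(8/3))*7 = (64/3)*7 = 448/3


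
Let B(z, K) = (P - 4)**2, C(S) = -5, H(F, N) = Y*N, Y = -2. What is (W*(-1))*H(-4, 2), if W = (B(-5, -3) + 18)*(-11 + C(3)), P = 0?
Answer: -2176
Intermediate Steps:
H(F, N) = -2*N
B(z, K) = 16 (B(z, K) = (0 - 4)**2 = (-4)**2 = 16)
W = -544 (W = (16 + 18)*(-11 - 5) = 34*(-16) = -544)
(W*(-1))*H(-4, 2) = (-544*(-1))*(-2*2) = 544*(-4) = -2176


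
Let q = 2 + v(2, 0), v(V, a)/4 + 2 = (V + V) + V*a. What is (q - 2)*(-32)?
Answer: -256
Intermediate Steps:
v(V, a) = -8 + 8*V + 4*V*a (v(V, a) = -8 + 4*((V + V) + V*a) = -8 + 4*(2*V + V*a) = -8 + (8*V + 4*V*a) = -8 + 8*V + 4*V*a)
q = 10 (q = 2 + (-8 + 8*2 + 4*2*0) = 2 + (-8 + 16 + 0) = 2 + 8 = 10)
(q - 2)*(-32) = (10 - 2)*(-32) = 8*(-32) = -256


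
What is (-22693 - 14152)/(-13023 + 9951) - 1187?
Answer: -3609619/3072 ≈ -1175.0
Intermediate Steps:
(-22693 - 14152)/(-13023 + 9951) - 1187 = -36845/(-3072) - 1187 = -36845*(-1/3072) - 1187 = 36845/3072 - 1187 = -3609619/3072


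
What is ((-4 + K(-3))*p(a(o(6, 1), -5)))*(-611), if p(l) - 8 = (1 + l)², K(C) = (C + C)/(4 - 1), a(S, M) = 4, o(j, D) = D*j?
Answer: 120978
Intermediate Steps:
K(C) = 2*C/3 (K(C) = (2*C)/3 = (2*C)*(⅓) = 2*C/3)
p(l) = 8 + (1 + l)²
((-4 + K(-3))*p(a(o(6, 1), -5)))*(-611) = ((-4 + (⅔)*(-3))*(8 + (1 + 4)²))*(-611) = ((-4 - 2)*(8 + 5²))*(-611) = -6*(8 + 25)*(-611) = -6*33*(-611) = -198*(-611) = 120978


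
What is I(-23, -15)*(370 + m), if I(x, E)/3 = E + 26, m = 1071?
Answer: 47553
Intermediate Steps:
I(x, E) = 78 + 3*E (I(x, E) = 3*(E + 26) = 3*(26 + E) = 78 + 3*E)
I(-23, -15)*(370 + m) = (78 + 3*(-15))*(370 + 1071) = (78 - 45)*1441 = 33*1441 = 47553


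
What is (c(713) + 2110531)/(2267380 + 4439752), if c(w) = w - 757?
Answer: 2110487/6707132 ≈ 0.31466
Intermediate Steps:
c(w) = -757 + w
(c(713) + 2110531)/(2267380 + 4439752) = ((-757 + 713) + 2110531)/(2267380 + 4439752) = (-44 + 2110531)/6707132 = 2110487*(1/6707132) = 2110487/6707132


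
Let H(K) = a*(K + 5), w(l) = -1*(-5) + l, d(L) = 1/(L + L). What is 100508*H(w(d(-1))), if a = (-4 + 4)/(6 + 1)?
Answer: 0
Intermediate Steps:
d(L) = 1/(2*L)
w(l) = 5 + l
a = 0 (a = 0/7 = 0*(⅐) = 0)
H(K) = 0 (H(K) = 0*(K + 5) = 0*(5 + K) = 0)
100508*H(w(d(-1))) = 100508*0 = 0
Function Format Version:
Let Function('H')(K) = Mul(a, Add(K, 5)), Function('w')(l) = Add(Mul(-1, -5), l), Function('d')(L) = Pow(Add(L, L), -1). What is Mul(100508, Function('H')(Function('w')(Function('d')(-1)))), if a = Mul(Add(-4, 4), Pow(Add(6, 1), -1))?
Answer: 0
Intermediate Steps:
Function('d')(L) = Mul(Rational(1, 2), Pow(L, -1)) (Function('d')(L) = Pow(Mul(2, L), -1) = Mul(Rational(1, 2), Pow(L, -1)))
Function('w')(l) = Add(5, l)
a = 0 (a = Mul(0, Pow(7, -1)) = Mul(0, Rational(1, 7)) = 0)
Function('H')(K) = 0 (Function('H')(K) = Mul(0, Add(K, 5)) = Mul(0, Add(5, K)) = 0)
Mul(100508, Function('H')(Function('w')(Function('d')(-1)))) = Mul(100508, 0) = 0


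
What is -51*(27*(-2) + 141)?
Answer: -4437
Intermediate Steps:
-51*(27*(-2) + 141) = -51*(-54 + 141) = -51*87 = -4437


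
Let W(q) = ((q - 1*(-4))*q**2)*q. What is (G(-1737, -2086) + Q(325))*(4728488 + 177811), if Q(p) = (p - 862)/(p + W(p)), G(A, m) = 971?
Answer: 17934859550710400829/3764651150 ≈ 4.7640e+9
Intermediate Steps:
W(q) = q**3*(4 + q) (W(q) = ((q + 4)*q**2)*q = ((4 + q)*q**2)*q = (q**2*(4 + q))*q = q**3*(4 + q))
Q(p) = (-862 + p)/(p + p**3*(4 + p)) (Q(p) = (p - 862)/(p + p**3*(4 + p)) = (-862 + p)/(p + p**3*(4 + p)))
(G(-1737, -2086) + Q(325))*(4728488 + 177811) = (971 + (-862 + 325)/(325*(1 + 325**2*(4 + 325))))*(4728488 + 177811) = (971 + (1/325)*(-537)/(1 + 105625*329))*4906299 = (971 + (1/325)*(-537)/(1 + 34750625))*4906299 = (971 + (1/325)*(-537)/34750626)*4906299 = (971 + (1/325)*(1/34750626)*(-537))*4906299 = (971 - 179/3764651150)*4906299 = (3655476266471/3764651150)*4906299 = 17934859550710400829/3764651150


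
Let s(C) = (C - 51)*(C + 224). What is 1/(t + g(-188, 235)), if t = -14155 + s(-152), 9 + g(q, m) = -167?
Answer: -1/28947 ≈ -3.4546e-5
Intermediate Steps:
g(q, m) = -176 (g(q, m) = -9 - 167 = -176)
s(C) = (-51 + C)*(224 + C)
t = -28771 (t = -14155 + (-11424 + (-152)² + 173*(-152)) = -14155 + (-11424 + 23104 - 26296) = -14155 - 14616 = -28771)
1/(t + g(-188, 235)) = 1/(-28771 - 176) = 1/(-28947) = -1/28947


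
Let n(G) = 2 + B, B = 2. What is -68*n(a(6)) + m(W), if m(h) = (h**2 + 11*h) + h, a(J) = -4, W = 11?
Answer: -19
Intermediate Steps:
m(h) = h**2 + 12*h
n(G) = 4 (n(G) = 2 + 2 = 4)
-68*n(a(6)) + m(W) = -68*4 + 11*(12 + 11) = -272 + 11*23 = -272 + 253 = -19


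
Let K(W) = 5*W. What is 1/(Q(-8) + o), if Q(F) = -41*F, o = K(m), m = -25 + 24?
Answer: 1/323 ≈ 0.0030960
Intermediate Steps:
m = -1
o = -5 (o = 5*(-1) = -5)
1/(Q(-8) + o) = 1/(-41*(-8) - 5) = 1/(328 - 5) = 1/323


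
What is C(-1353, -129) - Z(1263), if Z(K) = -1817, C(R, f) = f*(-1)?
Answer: 1946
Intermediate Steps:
C(R, f) = -f
C(-1353, -129) - Z(1263) = -1*(-129) - 1*(-1817) = 129 + 1817 = 1946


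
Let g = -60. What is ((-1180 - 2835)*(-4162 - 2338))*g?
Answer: -1565850000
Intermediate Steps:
((-1180 - 2835)*(-4162 - 2338))*g = ((-1180 - 2835)*(-4162 - 2338))*(-60) = -4015*(-6500)*(-60) = 26097500*(-60) = -1565850000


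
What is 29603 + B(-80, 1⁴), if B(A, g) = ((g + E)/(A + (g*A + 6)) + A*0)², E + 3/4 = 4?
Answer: 11233036257/379456 ≈ 29603.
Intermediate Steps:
E = 13/4 (E = -¾ + 4 = 13/4 ≈ 3.2500)
B(A, g) = (13/4 + g)²/(6 + A + A*g)² (B(A, g) = ((g + 13/4)/(A + (g*A + 6)) + A*0)² = ((13/4 + g)/(A + (A*g + 6)) + 0)² = ((13/4 + g)/(A + (6 + A*g)) + 0)² = ((13/4 + g)/(6 + A + A*g) + 0)² = ((13/4 + g)/(6 + A + A*g))² = (13/4 + g)²/(6 + A + A*g)²)
29603 + B(-80, 1⁴) = 29603 + (13 + 4*1⁴)²/(16*(6 - 80 - 80*1⁴)²) = 29603 + (13 + 4*1)²/(16*(6 - 80 - 80*1)²) = 29603 + (13 + 4)²/(16*(6 - 80 - 80)²) = 29603 + (1/16)*17²/(-154)² = 29603 + (1/16)*289*(1/23716) = 29603 + 289/379456 = 11233036257/379456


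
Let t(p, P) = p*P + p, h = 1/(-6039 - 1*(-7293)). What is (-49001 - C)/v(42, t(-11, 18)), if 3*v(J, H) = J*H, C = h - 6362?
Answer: 53469307/3669204 ≈ 14.572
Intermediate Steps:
h = 1/1254 (h = 1/(-6039 + 7293) = 1/1254 ≈ 0.00079745)
t(p, P) = p + P*p (t(p, P) = P*p + p = p + P*p)
C = -7977947/1254 (C = 1/1254 - 6362 = -7977947/1254 ≈ -6362.0)
v(J, H) = H*J/3 (v(J, H) = (J*H)/3 = (H*J)/3 = H*J/3)
(-49001 - C)/v(42, t(-11, 18)) = (-49001 - 1*(-7977947/1254))/(((⅓)*(-11*(1 + 18))*42)) = (-49001 + 7977947/1254)/(((⅓)*(-11*19)*42)) = -53469307/(1254*((⅓)*(-209)*42)) = -53469307/1254/(-2926) = -53469307/1254*(-1/2926) = 53469307/3669204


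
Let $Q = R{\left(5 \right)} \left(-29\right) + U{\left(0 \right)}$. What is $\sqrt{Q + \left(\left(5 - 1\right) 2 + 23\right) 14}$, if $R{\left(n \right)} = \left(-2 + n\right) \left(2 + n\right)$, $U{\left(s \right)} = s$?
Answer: $5 i \sqrt{7} \approx 13.229 i$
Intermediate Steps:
$Q = -609$ ($Q = \left(-4 + 5^{2}\right) \left(-29\right) + 0 = \left(-4 + 25\right) \left(-29\right) + 0 = 21 \left(-29\right) + 0 = -609 + 0 = -609$)
$\sqrt{Q + \left(\left(5 - 1\right) 2 + 23\right) 14} = \sqrt{-609 + \left(\left(5 - 1\right) 2 + 23\right) 14} = \sqrt{-609 + \left(4 \cdot 2 + 23\right) 14} = \sqrt{-609 + \left(8 + 23\right) 14} = \sqrt{-609 + 31 \cdot 14} = \sqrt{-609 + 434} = \sqrt{-175} = 5 i \sqrt{7}$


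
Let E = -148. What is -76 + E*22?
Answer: -3332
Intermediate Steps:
-76 + E*22 = -76 - 148*22 = -76 - 3256 = -3332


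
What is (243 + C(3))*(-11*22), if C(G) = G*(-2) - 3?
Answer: -56628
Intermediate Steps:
C(G) = -3 - 2*G (C(G) = -2*G - 3 = -3 - 2*G)
(243 + C(3))*(-11*22) = (243 + (-3 - 2*3))*(-11*22) = (243 + (-3 - 6))*(-242) = (243 - 9)*(-242) = 234*(-242) = -56628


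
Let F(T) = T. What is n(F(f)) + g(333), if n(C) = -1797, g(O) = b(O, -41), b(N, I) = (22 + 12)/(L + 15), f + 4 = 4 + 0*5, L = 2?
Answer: -1795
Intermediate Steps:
f = 0 (f = -4 + (4 + 0*5) = -4 + (4 + 0) = -4 + 4 = 0)
b(N, I) = 2 (b(N, I) = (22 + 12)/(2 + 15) = 34/17 = 34*(1/17) = 2)
g(O) = 2
n(F(f)) + g(333) = -1797 + 2 = -1795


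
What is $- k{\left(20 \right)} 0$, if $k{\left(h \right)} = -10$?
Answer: $0$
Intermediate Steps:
$- k{\left(20 \right)} 0 = \left(-1\right) \left(-10\right) 0 = 10 \cdot 0 = 0$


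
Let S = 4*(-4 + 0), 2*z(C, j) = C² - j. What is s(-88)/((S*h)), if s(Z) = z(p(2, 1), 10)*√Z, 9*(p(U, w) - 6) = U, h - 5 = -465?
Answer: 1163*I*√22/298080 ≈ 0.0183*I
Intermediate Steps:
h = -460 (h = 5 - 465 = -460)
p(U, w) = 6 + U/9
z(C, j) = C²/2 - j/2 (z(C, j) = (C² - j)/2 = C²/2 - j/2)
S = -16 (S = 4*(-4) = -16)
s(Z) = 1163*√Z/81 (s(Z) = ((6 + (⅑)*2)²/2 - ½*10)*√Z = ((6 + 2/9)²/2 - 5)*√Z = ((56/9)²/2 - 5)*√Z = ((½)*(3136/81) - 5)*√Z = (1568/81 - 5)*√Z = 1163*√Z/81)
s(-88)/((S*h)) = (1163*√(-88)/81)/((-16*(-460))) = (1163*(2*I*√22)/81)/7360 = (2326*I*√22/81)*(1/7360) = 1163*I*√22/298080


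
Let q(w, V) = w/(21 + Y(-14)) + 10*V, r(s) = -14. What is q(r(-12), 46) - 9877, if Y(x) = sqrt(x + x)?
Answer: (-18834*sqrt(7) + 197771*I)/(-21*I + 2*sqrt(7)) ≈ -9417.6 + 0.15796*I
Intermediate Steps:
Y(x) = sqrt(2)*sqrt(x) (Y(x) = sqrt(2*x) = sqrt(2)*sqrt(x))
q(w, V) = 10*V + w/(21 + 2*I*sqrt(7)) (q(w, V) = w/(21 + sqrt(2)*sqrt(-14)) + 10*V = w/(21 + sqrt(2)*(I*sqrt(14))) + 10*V = w/(21 + 2*I*sqrt(7)) + 10*V = 10*V + w/(21 + 2*I*sqrt(7)))
q(r(-12), 46) - 9877 = (10*46 + (3/67)*(-14) - 2/469*I*(-14)*sqrt(7)) - 9877 = (460 - 42/67 + 4*I*sqrt(7)/67) - 9877 = (30778/67 + 4*I*sqrt(7)/67) - 9877 = -630981/67 + 4*I*sqrt(7)/67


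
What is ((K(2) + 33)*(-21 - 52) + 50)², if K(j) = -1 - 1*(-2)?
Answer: 5914624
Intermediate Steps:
K(j) = 1 (K(j) = -1 + 2 = 1)
((K(2) + 33)*(-21 - 52) + 50)² = ((1 + 33)*(-21 - 52) + 50)² = (34*(-73) + 50)² = (-2482 + 50)² = (-2432)² = 5914624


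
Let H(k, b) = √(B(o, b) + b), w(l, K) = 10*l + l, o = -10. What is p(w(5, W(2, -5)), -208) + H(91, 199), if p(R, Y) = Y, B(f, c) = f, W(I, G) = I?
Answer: -208 + 3*√21 ≈ -194.25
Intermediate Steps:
w(l, K) = 11*l
H(k, b) = √(-10 + b)
p(w(5, W(2, -5)), -208) + H(91, 199) = -208 + √(-10 + 199) = -208 + √189 = -208 + 3*√21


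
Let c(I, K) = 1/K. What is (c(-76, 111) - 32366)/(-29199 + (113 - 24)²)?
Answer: 3592625/2361858 ≈ 1.5211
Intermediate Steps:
(c(-76, 111) - 32366)/(-29199 + (113 - 24)²) = (1/111 - 32366)/(-29199 + (113 - 24)²) = (1/111 - 32366)/(-29199 + 89²) = -3592625/(111*(-29199 + 7921)) = -3592625/111/(-21278) = -3592625/111*(-1/21278) = 3592625/2361858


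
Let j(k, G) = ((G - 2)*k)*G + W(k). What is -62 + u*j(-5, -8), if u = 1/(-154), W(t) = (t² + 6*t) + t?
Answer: -4569/77 ≈ -59.338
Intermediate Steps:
W(t) = t² + 7*t
j(k, G) = k*(7 + k) + G*k*(-2 + G) (j(k, G) = ((G - 2)*k)*G + k*(7 + k) = ((-2 + G)*k)*G + k*(7 + k) = (k*(-2 + G))*G + k*(7 + k) = G*k*(-2 + G) + k*(7 + k) = k*(7 + k) + G*k*(-2 + G))
u = -1/154 ≈ -0.0064935
-62 + u*j(-5, -8) = -62 - (-5)*(7 - 5 + (-8)² - 2*(-8))/154 = -62 - (-5)*(7 - 5 + 64 + 16)/154 = -62 - (-5)*82/154 = -62 - 1/154*(-410) = -62 + 205/77 = -4569/77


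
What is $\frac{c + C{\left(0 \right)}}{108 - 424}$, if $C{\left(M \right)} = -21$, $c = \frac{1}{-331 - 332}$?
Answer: $\frac{3481}{52377} \approx 0.06646$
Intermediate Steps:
$c = - \frac{1}{663}$ ($c = \frac{1}{-663} = - \frac{1}{663} \approx -0.0015083$)
$\frac{c + C{\left(0 \right)}}{108 - 424} = \frac{- \frac{1}{663} - 21}{108 - 424} = - \frac{13924}{663 \left(-316\right)} = \left(- \frac{13924}{663}\right) \left(- \frac{1}{316}\right) = \frac{3481}{52377}$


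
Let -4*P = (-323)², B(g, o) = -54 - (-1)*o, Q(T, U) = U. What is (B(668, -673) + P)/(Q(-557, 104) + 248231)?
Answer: -107237/993340 ≈ -0.10796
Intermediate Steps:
B(g, o) = -54 + o
P = -104329/4 (P = -¼*(-323)² = -¼*104329 = -104329/4 ≈ -26082.)
(B(668, -673) + P)/(Q(-557, 104) + 248231) = ((-54 - 673) - 104329/4)/(104 + 248231) = (-727 - 104329/4)/248335 = -107237/4*1/248335 = -107237/993340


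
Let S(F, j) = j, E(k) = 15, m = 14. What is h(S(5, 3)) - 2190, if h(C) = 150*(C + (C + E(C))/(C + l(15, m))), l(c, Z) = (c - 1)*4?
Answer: -99960/59 ≈ -1694.2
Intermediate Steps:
l(c, Z) = -4 + 4*c (l(c, Z) = (-1 + c)*4 = -4 + 4*c)
h(C) = 150*C + 150*(15 + C)/(56 + C) (h(C) = 150*(C + (C + 15)/(C + (-4 + 4*15))) = 150*(C + (15 + C)/(C + (-4 + 60))) = 150*(C + (15 + C)/(C + 56)) = 150*(C + (15 + C)/(56 + C)) = 150*C + 150*(15 + C)/(56 + C))
h(S(5, 3)) - 2190 = 150*(15 + 3**2 + 57*3)/(56 + 3) - 2190 = 150*(15 + 9 + 171)/59 - 2190 = 150*(1/59)*195 - 2190 = 29250/59 - 2190 = -99960/59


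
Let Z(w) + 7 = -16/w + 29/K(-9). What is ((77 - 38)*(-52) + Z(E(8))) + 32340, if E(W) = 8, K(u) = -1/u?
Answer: 30564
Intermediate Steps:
Z(w) = 254 - 16/w (Z(w) = -7 + (-16/w + 29/((-1/(-9)))) = -7 + (-16/w + 29/((-1*(-⅑)))) = -7 + (-16/w + 29/(⅑)) = -7 + (-16/w + 29*9) = -7 + (-16/w + 261) = -7 + (261 - 16/w) = 254 - 16/w)
((77 - 38)*(-52) + Z(E(8))) + 32340 = ((77 - 38)*(-52) + (254 - 16/8)) + 32340 = (39*(-52) + (254 - 16*⅛)) + 32340 = (-2028 + (254 - 2)) + 32340 = (-2028 + 252) + 32340 = -1776 + 32340 = 30564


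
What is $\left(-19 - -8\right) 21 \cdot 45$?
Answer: $-10395$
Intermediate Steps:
$\left(-19 - -8\right) 21 \cdot 45 = \left(-19 + 8\right) 21 \cdot 45 = \left(-11\right) 21 \cdot 45 = \left(-231\right) 45 = -10395$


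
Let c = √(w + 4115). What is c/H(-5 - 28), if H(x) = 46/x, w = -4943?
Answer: -99*I*√23/23 ≈ -20.643*I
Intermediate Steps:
c = 6*I*√23 (c = √(-4943 + 4115) = √(-828) = 6*I*√23 ≈ 28.775*I)
c/H(-5 - 28) = (6*I*√23)/((46/(-5 - 28))) = (6*I*√23)/((46/(-33))) = (6*I*√23)/((46*(-1/33))) = (6*I*√23)/(-46/33) = (6*I*√23)*(-33/46) = -99*I*√23/23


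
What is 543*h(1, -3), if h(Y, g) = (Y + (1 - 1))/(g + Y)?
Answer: -543/2 ≈ -271.50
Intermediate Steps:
h(Y, g) = Y/(Y + g) (h(Y, g) = (Y + 0)/(Y + g) = Y/(Y + g))
543*h(1, -3) = 543*(1/(1 - 3)) = 543*(1/(-2)) = 543*(1*(-½)) = 543*(-½) = -543/2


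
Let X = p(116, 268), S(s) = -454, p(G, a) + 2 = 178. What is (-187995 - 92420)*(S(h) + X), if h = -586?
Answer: 77955370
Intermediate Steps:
p(G, a) = 176 (p(G, a) = -2 + 178 = 176)
X = 176
(-187995 - 92420)*(S(h) + X) = (-187995 - 92420)*(-454 + 176) = -280415*(-278) = 77955370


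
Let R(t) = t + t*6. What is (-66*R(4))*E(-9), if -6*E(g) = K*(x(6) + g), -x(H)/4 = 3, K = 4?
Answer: -25872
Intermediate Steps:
x(H) = -12 (x(H) = -4*3 = -12)
E(g) = 8 - 2*g/3 (E(g) = -2*(-12 + g)/3 = -(-48 + 4*g)/6 = 8 - 2*g/3)
R(t) = 7*t (R(t) = t + 6*t = 7*t)
(-66*R(4))*E(-9) = (-462*4)*(8 - 2/3*(-9)) = (-66*28)*(8 + 6) = -1848*14 = -25872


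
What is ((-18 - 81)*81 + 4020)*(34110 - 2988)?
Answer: -124456878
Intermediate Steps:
((-18 - 81)*81 + 4020)*(34110 - 2988) = (-99*81 + 4020)*31122 = (-8019 + 4020)*31122 = -3999*31122 = -124456878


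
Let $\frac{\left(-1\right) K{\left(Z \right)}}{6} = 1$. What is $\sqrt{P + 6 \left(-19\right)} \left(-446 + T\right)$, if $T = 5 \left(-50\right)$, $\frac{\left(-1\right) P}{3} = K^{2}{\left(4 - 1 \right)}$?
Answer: $- 696 i \sqrt{222} \approx - 10370.0 i$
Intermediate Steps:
$K{\left(Z \right)} = -6$ ($K{\left(Z \right)} = \left(-6\right) 1 = -6$)
$P = -108$ ($P = - 3 \left(-6\right)^{2} = \left(-3\right) 36 = -108$)
$T = -250$
$\sqrt{P + 6 \left(-19\right)} \left(-446 + T\right) = \sqrt{-108 + 6 \left(-19\right)} \left(-446 - 250\right) = \sqrt{-108 - 114} \left(-696\right) = \sqrt{-222} \left(-696\right) = i \sqrt{222} \left(-696\right) = - 696 i \sqrt{222}$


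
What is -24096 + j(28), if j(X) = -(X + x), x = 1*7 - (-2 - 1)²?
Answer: -24122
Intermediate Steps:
x = -2 (x = 7 - 1*(-3)² = 7 - 1*9 = 7 - 9 = -2)
j(X) = 2 - X (j(X) = -(X - 2) = -(-2 + X) = 2 - X)
-24096 + j(28) = -24096 + (2 - 1*28) = -24096 + (2 - 28) = -24096 - 26 = -24122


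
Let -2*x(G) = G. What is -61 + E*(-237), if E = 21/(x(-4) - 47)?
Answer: 248/5 ≈ 49.600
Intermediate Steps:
x(G) = -G/2
E = -7/15 (E = 21/(-½*(-4) - 47) = 21/(2 - 47) = 21/(-45) = 21*(-1/45) = -7/15 ≈ -0.46667)
-61 + E*(-237) = -61 - 7/15*(-237) = -61 + 553/5 = 248/5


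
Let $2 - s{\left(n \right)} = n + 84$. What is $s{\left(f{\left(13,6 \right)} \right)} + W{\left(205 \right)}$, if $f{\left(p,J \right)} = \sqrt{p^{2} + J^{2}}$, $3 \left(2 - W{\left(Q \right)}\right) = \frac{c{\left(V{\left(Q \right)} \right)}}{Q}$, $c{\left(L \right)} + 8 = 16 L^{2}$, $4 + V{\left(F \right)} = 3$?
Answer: $- \frac{49208}{615} - \sqrt{205} \approx -94.331$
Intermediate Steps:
$V{\left(F \right)} = -1$ ($V{\left(F \right)} = -4 + 3 = -1$)
$c{\left(L \right)} = -8 + 16 L^{2}$
$W{\left(Q \right)} = 2 - \frac{8}{3 Q}$ ($W{\left(Q \right)} = 2 - \frac{\left(-8 + 16 \left(-1\right)^{2}\right) \frac{1}{Q}}{3} = 2 - \frac{\left(-8 + 16 \cdot 1\right) \frac{1}{Q}}{3} = 2 - \frac{\left(-8 + 16\right) \frac{1}{Q}}{3} = 2 - \frac{8 \frac{1}{Q}}{3} = 2 - \frac{8}{3 Q}$)
$f{\left(p,J \right)} = \sqrt{J^{2} + p^{2}}$
$s{\left(n \right)} = -82 - n$ ($s{\left(n \right)} = 2 - \left(n + 84\right) = 2 - \left(84 + n\right) = -82 - n$)
$s{\left(f{\left(13,6 \right)} \right)} + W{\left(205 \right)} = \left(-82 - \sqrt{6^{2} + 13^{2}}\right) + \left(2 - \frac{8}{3 \cdot 205}\right) = \left(-82 - \sqrt{36 + 169}\right) + \left(2 - \frac{8}{615}\right) = \left(-82 - \sqrt{205}\right) + \left(2 - \frac{8}{615}\right) = \left(-82 - \sqrt{205}\right) + \frac{1222}{615} = - \frac{49208}{615} - \sqrt{205}$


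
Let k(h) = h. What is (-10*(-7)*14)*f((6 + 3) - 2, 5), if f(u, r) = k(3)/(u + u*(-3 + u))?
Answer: 84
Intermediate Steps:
f(u, r) = 3/(u + u*(-3 + u))
(-10*(-7)*14)*f((6 + 3) - 2, 5) = (-10*(-7)*14)*(3/(((6 + 3) - 2)*(-2 + ((6 + 3) - 2)))) = (70*14)*(3/((9 - 2)*(-2 + (9 - 2)))) = 980*(3/(7*(-2 + 7))) = 980*(3*(⅐)/5) = 980*(3*(⅐)*(⅕)) = 980*(3/35) = 84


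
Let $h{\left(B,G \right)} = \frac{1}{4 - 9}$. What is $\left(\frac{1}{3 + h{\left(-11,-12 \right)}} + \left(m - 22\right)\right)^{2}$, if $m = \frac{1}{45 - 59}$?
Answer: $\frac{23104}{49} \approx 471.51$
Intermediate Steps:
$h{\left(B,G \right)} = - \frac{1}{5}$ ($h{\left(B,G \right)} = \frac{1}{-5} = - \frac{1}{5}$)
$m = - \frac{1}{14}$ ($m = \frac{1}{-14} = - \frac{1}{14} \approx -0.071429$)
$\left(\frac{1}{3 + h{\left(-11,-12 \right)}} + \left(m - 22\right)\right)^{2} = \left(\frac{1}{3 - \frac{1}{5}} - \frac{309}{14}\right)^{2} = \left(\frac{1}{\frac{14}{5}} - \frac{309}{14}\right)^{2} = \left(\frac{5}{14} - \frac{309}{14}\right)^{2} = \left(- \frac{152}{7}\right)^{2} = \frac{23104}{49}$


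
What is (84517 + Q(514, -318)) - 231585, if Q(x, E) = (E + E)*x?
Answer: -473972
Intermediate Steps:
Q(x, E) = 2*E*x (Q(x, E) = (2*E)*x = 2*E*x)
(84517 + Q(514, -318)) - 231585 = (84517 + 2*(-318)*514) - 231585 = (84517 - 326904) - 231585 = -242387 - 231585 = -473972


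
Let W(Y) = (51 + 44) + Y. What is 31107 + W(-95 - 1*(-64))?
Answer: 31171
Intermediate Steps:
W(Y) = 95 + Y
31107 + W(-95 - 1*(-64)) = 31107 + (95 + (-95 - 1*(-64))) = 31107 + (95 + (-95 + 64)) = 31107 + (95 - 31) = 31107 + 64 = 31171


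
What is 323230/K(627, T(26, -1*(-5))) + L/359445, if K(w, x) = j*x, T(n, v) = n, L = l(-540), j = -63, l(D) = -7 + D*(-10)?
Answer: -19362428936/98128485 ≈ -197.32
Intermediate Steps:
l(D) = -7 - 10*D
L = 5393 (L = -7 - 10*(-540) = -7 + 5400 = 5393)
K(w, x) = -63*x
323230/K(627, T(26, -1*(-5))) + L/359445 = 323230/((-63*26)) + 5393/359445 = 323230/(-1638) + 5393*(1/359445) = 323230*(-1/1638) + 5393/359445 = -161615/819 + 5393/359445 = -19362428936/98128485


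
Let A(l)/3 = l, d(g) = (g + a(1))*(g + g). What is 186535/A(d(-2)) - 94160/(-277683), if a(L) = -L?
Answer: 17266996055/3332196 ≈ 5181.9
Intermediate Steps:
d(g) = 2*g*(-1 + g) (d(g) = (g - 1*1)*(g + g) = (g - 1)*(2*g) = (-1 + g)*(2*g) = 2*g*(-1 + g))
A(l) = 3*l
186535/A(d(-2)) - 94160/(-277683) = 186535/((3*(2*(-2)*(-1 - 2)))) - 94160/(-277683) = 186535/((3*(2*(-2)*(-3)))) - 94160*(-1/277683) = 186535/((3*12)) + 94160/277683 = 186535/36 + 94160/277683 = 17266996055/3332196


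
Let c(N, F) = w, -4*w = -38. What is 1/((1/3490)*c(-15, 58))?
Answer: 6980/19 ≈ 367.37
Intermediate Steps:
w = 19/2 (w = -¼*(-38) = 19/2 ≈ 9.5000)
c(N, F) = 19/2
1/((1/3490)*c(-15, 58)) = 1/((1/3490)*(19/2)) = (2/19)/(1/3490) = 3490*(2/19) = 6980/19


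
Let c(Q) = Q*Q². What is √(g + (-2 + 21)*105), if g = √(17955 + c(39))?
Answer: √(1995 + 27*√106) ≈ 47.676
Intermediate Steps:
c(Q) = Q³
g = 27*√106 (g = √(17955 + 39³) = √(17955 + 59319) = √77274 = 27*√106 ≈ 277.98)
√(g + (-2 + 21)*105) = √(27*√106 + (-2 + 21)*105) = √(27*√106 + 19*105) = √(27*√106 + 1995) = √(1995 + 27*√106)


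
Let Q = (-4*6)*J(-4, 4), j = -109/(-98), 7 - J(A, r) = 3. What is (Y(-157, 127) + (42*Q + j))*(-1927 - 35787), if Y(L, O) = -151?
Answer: 7728070025/49 ≈ 1.5772e+8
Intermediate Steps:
J(A, r) = 4 (J(A, r) = 7 - 1*3 = 7 - 3 = 4)
j = 109/98 (j = -109*(-1/98) = 109/98 ≈ 1.1122)
Q = -96 (Q = -4*6*4 = -24*4 = -96)
(Y(-157, 127) + (42*Q + j))*(-1927 - 35787) = (-151 + (42*(-96) + 109/98))*(-1927 - 35787) = (-151 + (-4032 + 109/98))*(-37714) = (-151 - 395027/98)*(-37714) = -409825/98*(-37714) = 7728070025/49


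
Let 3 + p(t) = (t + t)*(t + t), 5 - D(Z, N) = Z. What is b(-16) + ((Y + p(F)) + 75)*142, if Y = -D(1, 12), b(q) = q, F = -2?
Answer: 11912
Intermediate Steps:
D(Z, N) = 5 - Z
Y = -4 (Y = -(5 - 1*1) = -(5 - 1) = -1*4 = -4)
p(t) = -3 + 4*t**2 (p(t) = -3 + (t + t)*(t + t) = -3 + (2*t)*(2*t) = -3 + 4*t**2)
b(-16) + ((Y + p(F)) + 75)*142 = -16 + ((-4 + (-3 + 4*(-2)**2)) + 75)*142 = -16 + ((-4 + (-3 + 4*4)) + 75)*142 = -16 + ((-4 + (-3 + 16)) + 75)*142 = -16 + ((-4 + 13) + 75)*142 = -16 + (9 + 75)*142 = -16 + 84*142 = -16 + 11928 = 11912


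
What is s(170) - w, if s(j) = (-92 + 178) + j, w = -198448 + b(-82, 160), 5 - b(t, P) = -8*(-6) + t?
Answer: 198665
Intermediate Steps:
b(t, P) = -43 - t (b(t, P) = 5 - (-8*(-6) + t) = 5 - (48 + t) = 5 + (-48 - t) = -43 - t)
w = -198409 (w = -198448 + (-43 - 1*(-82)) = -198448 + (-43 + 82) = -198448 + 39 = -198409)
s(j) = 86 + j
s(170) - w = (86 + 170) - 1*(-198409) = 256 + 198409 = 198665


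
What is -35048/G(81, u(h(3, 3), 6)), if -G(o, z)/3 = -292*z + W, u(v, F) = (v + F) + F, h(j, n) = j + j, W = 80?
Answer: -4381/1941 ≈ -2.2571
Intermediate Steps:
h(j, n) = 2*j
u(v, F) = v + 2*F (u(v, F) = (F + v) + F = v + 2*F)
G(o, z) = -240 + 876*z (G(o, z) = -3*(-292*z + 80) = -3*(80 - 292*z) = -240 + 876*z)
-35048/G(81, u(h(3, 3), 6)) = -35048/(-240 + 876*(2*3 + 2*6)) = -35048/(-240 + 876*(6 + 12)) = -35048/(-240 + 876*18) = -35048/(-240 + 15768) = -35048/15528 = -35048*1/15528 = -4381/1941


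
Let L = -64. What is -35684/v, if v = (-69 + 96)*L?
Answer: 8921/432 ≈ 20.650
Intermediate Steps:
v = -1728 (v = (-69 + 96)*(-64) = 27*(-64) = -1728)
-35684/v = -35684/(-1728) = -35684*(-1/1728) = 8921/432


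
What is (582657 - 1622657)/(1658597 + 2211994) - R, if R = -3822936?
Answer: 14797020635176/3870591 ≈ 3.8229e+6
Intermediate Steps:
(582657 - 1622657)/(1658597 + 2211994) - R = (582657 - 1622657)/(1658597 + 2211994) - 1*(-3822936) = -1040000/3870591 + 3822936 = 14797020635176/3870591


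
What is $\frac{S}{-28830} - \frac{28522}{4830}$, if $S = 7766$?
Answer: $- \frac{14329984}{2320815} \approx -6.1745$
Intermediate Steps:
$\frac{S}{-28830} - \frac{28522}{4830} = \frac{7766}{-28830} - \frac{28522}{4830} = 7766 \left(- \frac{1}{28830}\right) - \frac{14261}{2415} = - \frac{3883}{14415} - \frac{14261}{2415} = - \frac{14329984}{2320815}$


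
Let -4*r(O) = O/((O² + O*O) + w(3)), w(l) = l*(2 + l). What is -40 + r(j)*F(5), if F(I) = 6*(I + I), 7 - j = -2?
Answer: -2405/59 ≈ -40.763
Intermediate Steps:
j = 9 (j = 7 - 1*(-2) = 7 + 2 = 9)
F(I) = 12*I (F(I) = 6*(2*I) = 12*I)
r(O) = -O/(4*(15 + 2*O²)) (r(O) = -O/(4*((O² + O*O) + 3*(2 + 3))) = -O/(4*((O² + O²) + 3*5)) = -O/(4*(2*O² + 15)) = -O/(4*(15 + 2*O²)))
-40 + r(j)*F(5) = -40 + (-1*9/(60 + 8*9²))*(12*5) = -40 - 1*9/(60 + 8*81)*60 = -40 - 1*9/(60 + 648)*60 = -40 - 1*9/708*60 = -40 - 1*9*1/708*60 = -40 - 3/236*60 = -40 - 45/59 = -2405/59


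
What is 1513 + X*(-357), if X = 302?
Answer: -106301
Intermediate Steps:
1513 + X*(-357) = 1513 + 302*(-357) = 1513 - 107814 = -106301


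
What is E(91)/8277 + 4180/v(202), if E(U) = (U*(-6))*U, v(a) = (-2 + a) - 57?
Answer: 833114/35867 ≈ 23.228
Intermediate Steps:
v(a) = -59 + a
E(U) = -6*U**2 (E(U) = (-6*U)*U = -6*U**2)
E(91)/8277 + 4180/v(202) = -6*91**2/8277 + 4180/(-59 + 202) = -6*8281*(1/8277) + 4180/143 = -49686*1/8277 + 4180*(1/143) = -16562/2759 + 380/13 = 833114/35867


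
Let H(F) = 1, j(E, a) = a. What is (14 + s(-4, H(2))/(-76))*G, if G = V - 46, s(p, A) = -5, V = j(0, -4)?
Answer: -26725/38 ≈ -703.29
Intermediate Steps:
V = -4
G = -50 (G = -4 - 46 = -50)
(14 + s(-4, H(2))/(-76))*G = (14 - 5/(-76))*(-50) = (14 - 5*(-1/76))*(-50) = (14 + 5/76)*(-50) = (1069/76)*(-50) = -26725/38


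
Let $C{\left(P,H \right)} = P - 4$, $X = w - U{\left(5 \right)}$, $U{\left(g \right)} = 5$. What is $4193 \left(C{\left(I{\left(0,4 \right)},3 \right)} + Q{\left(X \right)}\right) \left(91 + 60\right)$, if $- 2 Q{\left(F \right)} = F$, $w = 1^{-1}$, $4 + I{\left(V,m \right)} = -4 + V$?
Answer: $-6331430$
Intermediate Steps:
$I{\left(V,m \right)} = -8 + V$ ($I{\left(V,m \right)} = -4 + \left(-4 + V\right) = -8 + V$)
$w = 1$
$X = -4$ ($X = 1 - 5 = -4$)
$C{\left(P,H \right)} = -4 + P$
$Q{\left(F \right)} = - \frac{F}{2}$
$4193 \left(C{\left(I{\left(0,4 \right)},3 \right)} + Q{\left(X \right)}\right) \left(91 + 60\right) = 4193 \left(\left(-4 + \left(-8 + 0\right)\right) - -2\right) \left(91 + 60\right) = 4193 \left(\left(-4 - 8\right) + 2\right) 151 = 4193 \left(-12 + 2\right) 151 = 4193 \left(\left(-10\right) 151\right) = 4193 \left(-1510\right) = -6331430$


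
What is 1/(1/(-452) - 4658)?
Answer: -452/2105417 ≈ -0.00021468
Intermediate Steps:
1/(1/(-452) - 4658) = 1/(-1/452 - 4658) = 1/(-2105417/452) = -452/2105417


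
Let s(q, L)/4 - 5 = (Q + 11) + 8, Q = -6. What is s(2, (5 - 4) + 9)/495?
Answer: 8/55 ≈ 0.14545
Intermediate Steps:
s(q, L) = 72 (s(q, L) = 20 + 4*((-6 + 11) + 8) = 20 + 4*(5 + 8) = 20 + 4*13 = 20 + 52 = 72)
s(2, (5 - 4) + 9)/495 = 72/495 = 72*(1/495) = 8/55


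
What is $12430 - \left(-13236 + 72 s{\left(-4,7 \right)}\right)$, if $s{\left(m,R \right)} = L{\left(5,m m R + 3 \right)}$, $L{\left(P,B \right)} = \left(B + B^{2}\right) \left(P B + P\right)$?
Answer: $-557052734$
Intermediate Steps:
$L{\left(P,B \right)} = \left(B + B^{2}\right) \left(P + B P\right)$ ($L{\left(P,B \right)} = \left(B + B^{2}\right) \left(B P + P\right) = \left(B + B^{2}\right) \left(P + B P\right)$)
$s{\left(m,R \right)} = 5 \left(3 + R m^{2}\right) \left(7 + \left(3 + R m^{2}\right)^{2} + 2 R m^{2}\right)$ ($s{\left(m,R \right)} = \left(m m R + 3\right) 5 \left(1 + \left(m m R + 3\right)^{2} + 2 \left(m m R + 3\right)\right) = \left(m^{2} R + 3\right) 5 \left(1 + \left(m^{2} R + 3\right)^{2} + 2 \left(m^{2} R + 3\right)\right) = \left(R m^{2} + 3\right) 5 \left(1 + \left(R m^{2} + 3\right)^{2} + 2 \left(R m^{2} + 3\right)\right) = \left(3 + R m^{2}\right) 5 \left(1 + \left(3 + R m^{2}\right)^{2} + 2 \left(3 + R m^{2}\right)\right) = \left(3 + R m^{2}\right) 5 \left(1 + \left(3 + R m^{2}\right)^{2} + \left(6 + 2 R m^{2}\right)\right) = \left(3 + R m^{2}\right) 5 \left(7 + \left(3 + R m^{2}\right)^{2} + 2 R m^{2}\right) = 5 \left(3 + R m^{2}\right) \left(7 + \left(3 + R m^{2}\right)^{2} + 2 R m^{2}\right)$)
$12430 - \left(-13236 + 72 s{\left(-4,7 \right)}\right) = 12430 + \left(13185 - \left(-51 + 72 \cdot 5 \left(3 + 7 \left(-4\right)^{2}\right) \left(7 + \left(3 + 7 \left(-4\right)^{2}\right)^{2} + 2 \cdot 7 \left(-4\right)^{2}\right)\right)\right) = 12430 + \left(13185 - \left(-51 + 72 \cdot 5 \left(3 + 7 \cdot 16\right) \left(7 + \left(3 + 7 \cdot 16\right)^{2} + 2 \cdot 7 \cdot 16\right)\right)\right) = 12430 + \left(13185 - \left(-51 + 72 \cdot 5 \left(3 + 112\right) \left(7 + \left(3 + 112\right)^{2} + 224\right)\right)\right) = 12430 + \left(13185 - \left(-51 + 72 \cdot 5 \cdot 115 \left(7 + 115^{2} + 224\right)\right)\right) = 12430 + \left(13185 - \left(-51 + 72 \cdot 5 \cdot 115 \left(7 + 13225 + 224\right)\right)\right) = 12430 + \left(13185 - \left(-51 + 72 \cdot 5 \cdot 115 \cdot 13456\right)\right) = 12430 + \left(13185 - \left(-51 + 72 \cdot 7737200\right)\right) = 12430 + \left(13185 - \left(-51 + 557078400\right)\right) = 12430 + \left(13185 - 557078349\right) = 12430 - 557065164 = -557052734$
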